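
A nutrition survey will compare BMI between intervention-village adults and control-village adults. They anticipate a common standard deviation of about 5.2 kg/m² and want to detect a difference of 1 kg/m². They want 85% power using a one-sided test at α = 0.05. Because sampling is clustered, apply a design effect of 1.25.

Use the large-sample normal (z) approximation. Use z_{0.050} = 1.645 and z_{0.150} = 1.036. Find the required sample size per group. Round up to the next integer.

n = 486 per group

n = (z_α + z_β)² · (σ₁² + σ₂²) / δ²
  = (1.645 + 1.036)² · (2·5.2² = 54.08) / 1²
  = 7.1878 · 54.08 / 1
  = 388.71
Design effect: 1.25 × 388.71 = 485.89.
Round up → n = 486 per group.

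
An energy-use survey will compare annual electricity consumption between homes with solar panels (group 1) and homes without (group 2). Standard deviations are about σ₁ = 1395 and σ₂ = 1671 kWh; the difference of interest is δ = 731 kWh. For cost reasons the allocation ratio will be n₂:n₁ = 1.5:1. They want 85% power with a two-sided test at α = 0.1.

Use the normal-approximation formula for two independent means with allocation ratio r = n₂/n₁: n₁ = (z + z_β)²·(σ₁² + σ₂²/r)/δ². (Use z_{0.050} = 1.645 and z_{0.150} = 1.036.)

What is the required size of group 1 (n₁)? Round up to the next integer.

n₁ = 52

n₁ = (z_{α/2} + z_β)² · (σ₁² + σ₂²/r) / δ²
   = (1.645 + 1.036)² · (1395² + 1671²/1.5) / 731²
   = 7.1878 · (1946025 + 1861494) / 534361
   = 7.1878 · 3807519 / 534361
   = 51.22
Round up → n₁ = 52; n₂ = r·n₁ = 1.5 × 52 = 78.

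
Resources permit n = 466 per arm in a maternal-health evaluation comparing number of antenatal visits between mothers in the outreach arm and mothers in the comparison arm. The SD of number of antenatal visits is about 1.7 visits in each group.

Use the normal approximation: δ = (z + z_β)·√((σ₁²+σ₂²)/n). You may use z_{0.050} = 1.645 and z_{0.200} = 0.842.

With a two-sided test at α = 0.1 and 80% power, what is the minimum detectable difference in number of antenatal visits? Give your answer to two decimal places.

Minimum detectable difference ≈ 0.28 visits

δ = (z_{α/2} + z_β) · √((σ₁²+σ₂²)/n)
  = (1.645 + 0.842) · √(5.78/466)
  = 2.487 · √0.0124
  = 2.487 · 0.1114
  = 0.2770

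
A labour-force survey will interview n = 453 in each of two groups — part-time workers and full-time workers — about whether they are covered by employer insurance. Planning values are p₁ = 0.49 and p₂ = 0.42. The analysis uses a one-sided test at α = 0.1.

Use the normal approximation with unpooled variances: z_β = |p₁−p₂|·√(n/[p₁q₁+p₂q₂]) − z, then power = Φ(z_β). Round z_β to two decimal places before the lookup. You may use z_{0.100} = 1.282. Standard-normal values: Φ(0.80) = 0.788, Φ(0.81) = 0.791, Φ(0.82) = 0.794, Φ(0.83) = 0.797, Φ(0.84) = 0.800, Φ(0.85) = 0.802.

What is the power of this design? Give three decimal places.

Power ≈ 0.800

z_β = |p₁−p₂|·√(n/[p₁q₁+p₂q₂]) − z_α
    = 0.07 · √(453/0.4935) − 1.282
    = 0.07 · 30.2974 − 1.282
    = 2.1208 − 1.282 = 0.8388 → 0.84
Power = Φ(0.84) = 0.800.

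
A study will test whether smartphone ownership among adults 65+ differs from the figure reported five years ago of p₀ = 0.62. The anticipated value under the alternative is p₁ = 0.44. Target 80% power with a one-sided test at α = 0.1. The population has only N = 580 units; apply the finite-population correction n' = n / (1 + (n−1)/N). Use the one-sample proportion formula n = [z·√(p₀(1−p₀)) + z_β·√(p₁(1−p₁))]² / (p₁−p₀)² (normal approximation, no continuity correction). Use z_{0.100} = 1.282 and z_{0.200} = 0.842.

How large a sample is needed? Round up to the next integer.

n = [z_α·√(p₀q₀) + z_β·√(p₁q₁)]² / (p₁ − p₀)²
  = [1.282·√(0.62·0.38) + 0.842·√(0.44·0.56)]² / (-0.18)²
  = [1.282·0.4854 + 0.842·0.4964]² / 0.0324
  = [1.0402]² / 0.0324
  = 33.40
Finite-population correction (N = 580): 33.40 / (1 + (33.40 − 1)/580) = 31.63.
Round up → n = 32.

n = 32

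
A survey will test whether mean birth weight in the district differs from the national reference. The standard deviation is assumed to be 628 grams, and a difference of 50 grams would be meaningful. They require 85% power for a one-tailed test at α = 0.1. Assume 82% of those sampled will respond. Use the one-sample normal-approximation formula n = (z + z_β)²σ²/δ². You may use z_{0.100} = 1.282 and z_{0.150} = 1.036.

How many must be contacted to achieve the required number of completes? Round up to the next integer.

n = 1034

n = (z_α + z_β)² · σ² / δ²
  = (1.282 + 1.036)² · 628² / 50²
  = 5.3731 · 394384 / 2500
  = 847.63
Adjust for 82% response: 847.63 / 0.82 = 1033.69.
Round up → n = 1034.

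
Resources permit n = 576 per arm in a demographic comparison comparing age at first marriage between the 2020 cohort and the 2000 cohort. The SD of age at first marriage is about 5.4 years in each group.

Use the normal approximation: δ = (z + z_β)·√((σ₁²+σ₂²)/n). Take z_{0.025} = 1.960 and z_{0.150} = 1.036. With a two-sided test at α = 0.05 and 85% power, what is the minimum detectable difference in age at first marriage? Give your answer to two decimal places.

Minimum detectable difference ≈ 0.95 years

δ = (z_{α/2} + z_β) · √((σ₁²+σ₂²)/n)
  = (1.960 + 1.036) · √(58.32/576)
  = 2.996 · √0.10125
  = 2.996 · 0.3182
  = 0.9533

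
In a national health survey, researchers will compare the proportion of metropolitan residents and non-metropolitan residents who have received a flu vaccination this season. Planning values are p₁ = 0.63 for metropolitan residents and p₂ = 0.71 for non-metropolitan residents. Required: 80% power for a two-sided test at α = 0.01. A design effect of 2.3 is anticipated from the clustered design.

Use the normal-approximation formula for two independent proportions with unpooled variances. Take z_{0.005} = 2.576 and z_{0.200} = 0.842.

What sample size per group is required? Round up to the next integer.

n = 1844 per group

n = (z_{α/2} + z_β)² · [p₁(1−p₁) + p₂(1−p₂)] / (p₁ − p₂)²
  = (2.576 + 0.842)² · (0.63·0.37 + 0.71·0.29) / (-0.08)²
  = (3.418)² · (0.2331 + 0.2059) / 0.0064
  = 11.6827 · 0.4390 / 0.0064
  = 801.36
Design effect: 2.3 × 801.36 = 1843.13.
Round up → n = 1844 per group.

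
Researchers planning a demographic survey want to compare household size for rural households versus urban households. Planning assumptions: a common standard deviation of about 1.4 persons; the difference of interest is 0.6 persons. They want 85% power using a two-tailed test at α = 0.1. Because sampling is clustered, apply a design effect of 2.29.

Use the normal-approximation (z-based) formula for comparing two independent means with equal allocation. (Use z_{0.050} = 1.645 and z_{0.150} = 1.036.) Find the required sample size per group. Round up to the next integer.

n = 180 per group

n = (z_{α/2} + z_β)² · (σ₁² + σ₂²) / δ²
  = (1.645 + 1.036)² · (2·1.4² = 3.92) / 0.6²
  = 7.1878 · 3.92 / 0.36
  = 78.27
Design effect: 2.29 × 78.27 = 179.23.
Round up → n = 180 per group.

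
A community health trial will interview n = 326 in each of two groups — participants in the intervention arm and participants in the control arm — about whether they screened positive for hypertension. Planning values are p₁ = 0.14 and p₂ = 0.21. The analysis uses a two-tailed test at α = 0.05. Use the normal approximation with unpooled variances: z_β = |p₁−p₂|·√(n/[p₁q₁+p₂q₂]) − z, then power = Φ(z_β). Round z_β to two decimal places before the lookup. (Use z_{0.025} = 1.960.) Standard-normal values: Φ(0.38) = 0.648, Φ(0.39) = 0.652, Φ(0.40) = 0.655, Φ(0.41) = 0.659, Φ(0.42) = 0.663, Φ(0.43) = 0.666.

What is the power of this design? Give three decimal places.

z_β = |p₁−p₂|·√(n/[p₁q₁+p₂q₂]) − z_{α/2}
    = 0.07 · √(326/0.2863) − 1.960
    = 0.07 · 33.7441 − 1.960
    = 2.3621 − 1.960 = 0.4021 → 0.40
Power = Φ(0.40) = 0.655.

Power ≈ 0.655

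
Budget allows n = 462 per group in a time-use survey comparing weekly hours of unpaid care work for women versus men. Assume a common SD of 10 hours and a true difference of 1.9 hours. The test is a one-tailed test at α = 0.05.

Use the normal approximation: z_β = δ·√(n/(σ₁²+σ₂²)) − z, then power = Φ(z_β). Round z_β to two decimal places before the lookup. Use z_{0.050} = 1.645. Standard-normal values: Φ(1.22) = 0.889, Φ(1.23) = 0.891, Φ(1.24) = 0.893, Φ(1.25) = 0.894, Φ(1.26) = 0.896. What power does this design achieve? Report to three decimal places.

Power ≈ 0.893

z_β = δ·√(n/(σ₁²+σ₂²)) − z_α
    = 1.9 · √(462/200) − 1.645
    = 1.9 · 1.51987 − 1.645
    = 2.8877 − 1.645 = 1.2427 → 1.24
Power = Φ(1.24) = 0.893.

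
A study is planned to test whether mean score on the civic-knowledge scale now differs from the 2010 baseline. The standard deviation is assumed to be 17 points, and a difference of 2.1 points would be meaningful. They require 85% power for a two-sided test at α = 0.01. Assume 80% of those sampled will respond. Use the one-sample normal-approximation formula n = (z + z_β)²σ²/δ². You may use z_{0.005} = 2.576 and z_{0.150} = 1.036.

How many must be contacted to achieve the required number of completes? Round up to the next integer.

n = 1069

n = (z_{α/2} + z_β)² · σ² / δ²
  = (2.576 + 1.036)² · 17² / 2.1²
  = 13.0465 · 289 / 4.41
  = 854.98
Adjust for 80% response: 854.98 / 0.80 = 1068.72.
Round up → n = 1069.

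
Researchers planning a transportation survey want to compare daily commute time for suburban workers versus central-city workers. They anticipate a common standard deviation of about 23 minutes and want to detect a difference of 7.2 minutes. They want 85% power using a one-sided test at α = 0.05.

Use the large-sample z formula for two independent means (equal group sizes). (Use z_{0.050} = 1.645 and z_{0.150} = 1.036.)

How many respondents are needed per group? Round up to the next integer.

n = 147 per group

n = (z_α + z_β)² · (σ₁² + σ₂²) / δ²
  = (1.645 + 1.036)² · (2·23² = 1058) / 7.2²
  = 7.1878 · 1058 / 51.84
  = 146.69
Round up → n = 147 per group.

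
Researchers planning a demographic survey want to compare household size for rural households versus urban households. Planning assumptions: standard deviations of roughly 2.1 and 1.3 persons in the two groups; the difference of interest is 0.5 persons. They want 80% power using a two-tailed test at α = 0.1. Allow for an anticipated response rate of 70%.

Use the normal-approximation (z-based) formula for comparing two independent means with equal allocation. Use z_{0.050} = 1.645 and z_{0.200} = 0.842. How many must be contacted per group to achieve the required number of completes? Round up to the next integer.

n = (z_{α/2} + z_β)² · (σ₁² + σ₂²) / δ²
  = (1.645 + 0.842)² · (2.1² + 1.3² = 6.1) / 0.5²
  = 6.1852 · 6.1 / 0.25
  = 150.92
Adjust for 70% response: 150.92 / 0.70 = 215.60.
Round up → n = 216 per group.

n = 216 per group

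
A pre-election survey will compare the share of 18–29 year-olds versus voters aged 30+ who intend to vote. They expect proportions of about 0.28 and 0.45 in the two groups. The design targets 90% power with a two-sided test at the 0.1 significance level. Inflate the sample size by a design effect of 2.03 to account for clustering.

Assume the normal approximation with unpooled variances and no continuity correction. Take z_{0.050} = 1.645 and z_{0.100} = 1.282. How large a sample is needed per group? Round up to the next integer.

n = 271 per group

n = (z_{α/2} + z_β)² · [p₁(1−p₁) + p₂(1−p₂)] / (p₁ − p₂)²
  = (1.645 + 1.282)² · (0.28·0.72 + 0.45·0.55) / (-0.17)²
  = (2.927)² · (0.2016 + 0.2475) / 0.0289
  = 8.5673 · 0.4491 / 0.0289
  = 133.13
Design effect: 2.03 × 133.13 = 270.26.
Round up → n = 271 per group.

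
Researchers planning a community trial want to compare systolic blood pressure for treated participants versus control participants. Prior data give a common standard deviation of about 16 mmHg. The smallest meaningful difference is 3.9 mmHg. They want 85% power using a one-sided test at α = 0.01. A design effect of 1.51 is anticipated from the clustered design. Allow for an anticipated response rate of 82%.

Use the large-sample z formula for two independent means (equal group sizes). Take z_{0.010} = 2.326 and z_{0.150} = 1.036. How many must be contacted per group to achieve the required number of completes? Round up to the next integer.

n = (z_α + z_β)² · (σ₁² + σ₂²) / δ²
  = (2.326 + 1.036)² · (2·16² = 512) / 3.9²
  = 11.3030 · 512 / 15.21
  = 380.48
Design effect: 1.51 × 380.48 = 574.53.
Adjust for 82% response: 574.53 / 0.82 = 700.65.
Round up → n = 701 per group.

n = 701 per group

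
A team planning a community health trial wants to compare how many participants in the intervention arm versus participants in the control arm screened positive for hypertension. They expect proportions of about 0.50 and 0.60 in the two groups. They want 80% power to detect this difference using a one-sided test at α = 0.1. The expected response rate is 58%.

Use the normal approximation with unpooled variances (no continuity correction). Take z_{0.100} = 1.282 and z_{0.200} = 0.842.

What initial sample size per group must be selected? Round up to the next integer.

n = 382 per group

n = (z_α + z_β)² · [p₁(1−p₁) + p₂(1−p₂)] / (p₁ − p₂)²
  = (1.282 + 0.842)² · (0.50·0.50 + 0.60·0.40) / (-0.10)²
  = (2.124)² · (0.2500 + 0.2400) / 0.0100
  = 4.5114 · 0.4900 / 0.0100
  = 221.06
Adjust for 58% response: 221.06 / 0.58 = 381.13.
Round up → n = 382 per group.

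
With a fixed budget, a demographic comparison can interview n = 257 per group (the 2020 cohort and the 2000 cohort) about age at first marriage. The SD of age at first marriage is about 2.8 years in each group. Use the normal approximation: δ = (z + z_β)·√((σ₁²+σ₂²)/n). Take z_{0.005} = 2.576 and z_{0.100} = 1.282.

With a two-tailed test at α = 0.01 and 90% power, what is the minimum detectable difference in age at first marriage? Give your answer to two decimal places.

Minimum detectable difference ≈ 0.95 years

δ = (z_{α/2} + z_β) · √((σ₁²+σ₂²)/n)
  = (2.576 + 1.282) · √(15.68/257)
  = 3.858 · √0.06101
  = 3.858 · 0.2470
  = 0.9529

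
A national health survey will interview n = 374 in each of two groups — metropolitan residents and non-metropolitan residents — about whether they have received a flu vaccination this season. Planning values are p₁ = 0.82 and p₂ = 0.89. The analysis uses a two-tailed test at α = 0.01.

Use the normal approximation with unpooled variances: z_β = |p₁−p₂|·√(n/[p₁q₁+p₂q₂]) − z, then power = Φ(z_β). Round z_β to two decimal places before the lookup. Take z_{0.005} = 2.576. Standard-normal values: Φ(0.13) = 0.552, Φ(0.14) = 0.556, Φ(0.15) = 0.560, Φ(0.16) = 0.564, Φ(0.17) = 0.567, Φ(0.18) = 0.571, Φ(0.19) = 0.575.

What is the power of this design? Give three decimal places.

Power ≈ 0.564

z_β = |p₁−p₂|·√(n/[p₁q₁+p₂q₂]) − z_{α/2}
    = 0.07 · √(374/0.2455) − 2.576
    = 0.07 · 39.0310 − 2.576
    = 2.7322 − 2.576 = 0.1562 → 0.16
Power = Φ(0.16) = 0.564.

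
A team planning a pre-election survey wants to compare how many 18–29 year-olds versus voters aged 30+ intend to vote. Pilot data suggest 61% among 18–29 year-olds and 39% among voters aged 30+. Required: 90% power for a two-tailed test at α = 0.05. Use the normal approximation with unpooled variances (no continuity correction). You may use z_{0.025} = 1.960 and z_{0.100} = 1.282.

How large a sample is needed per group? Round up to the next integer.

n = 104 per group

n = (z_{α/2} + z_β)² · [p₁(1−p₁) + p₂(1−p₂)] / (p₁ − p₂)²
  = (1.960 + 1.282)² · (0.61·0.39 + 0.39·0.61) / (0.22)²
  = (3.242)² · (0.2379 + 0.2379) / 0.0484
  = 10.5106 · 0.4758 / 0.0484
  = 103.32
Round up → n = 104 per group.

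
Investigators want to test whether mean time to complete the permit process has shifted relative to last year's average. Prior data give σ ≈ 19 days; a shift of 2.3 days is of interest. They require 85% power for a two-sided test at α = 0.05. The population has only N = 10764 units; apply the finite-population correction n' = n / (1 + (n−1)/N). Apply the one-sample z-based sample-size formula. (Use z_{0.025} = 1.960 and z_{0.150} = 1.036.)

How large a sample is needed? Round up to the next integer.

n = 580

n = (z_{α/2} + z_β)² · σ² / δ²
  = (1.960 + 1.036)² · 19² / 2.3²
  = 8.9760 · 361 / 5.29
  = 612.54
Finite-population correction (N = 10764): 612.54 / (1 + (612.54 − 1)/10764) = 579.61.
Round up → n = 580.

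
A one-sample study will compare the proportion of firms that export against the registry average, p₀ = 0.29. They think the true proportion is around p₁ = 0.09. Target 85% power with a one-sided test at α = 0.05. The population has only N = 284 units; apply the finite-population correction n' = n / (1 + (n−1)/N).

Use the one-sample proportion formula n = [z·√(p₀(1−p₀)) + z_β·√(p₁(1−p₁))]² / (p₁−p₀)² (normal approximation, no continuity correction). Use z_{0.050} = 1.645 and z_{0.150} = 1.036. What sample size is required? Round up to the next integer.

n = 25

n = [z_α·√(p₀q₀) + z_β·√(p₁q₁)]² / (p₁ − p₀)²
  = [1.645·√(0.29·0.71) + 1.036·√(0.09·0.91)]² / (-0.20)²
  = [1.645·0.4538 + 1.036·0.2862]² / 0.0400
  = [1.0429]² / 0.0400
  = 27.19
Finite-population correction (N = 284): 27.19 / (1 + (27.19 − 1)/284) = 24.90.
Round up → n = 25.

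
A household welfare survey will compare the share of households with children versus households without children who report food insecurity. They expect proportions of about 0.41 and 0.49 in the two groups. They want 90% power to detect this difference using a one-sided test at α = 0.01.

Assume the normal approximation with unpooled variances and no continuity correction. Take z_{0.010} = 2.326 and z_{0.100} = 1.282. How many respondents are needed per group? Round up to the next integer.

n = 1001 per group

n = (z_α + z_β)² · [p₁(1−p₁) + p₂(1−p₂)] / (p₁ − p₂)²
  = (2.326 + 1.282)² · (0.41·0.59 + 0.49·0.51) / (-0.08)²
  = (3.608)² · (0.2419 + 0.2499) / 0.0064
  = 13.0177 · 0.4918 / 0.0064
  = 1000.33
Round up → n = 1001 per group.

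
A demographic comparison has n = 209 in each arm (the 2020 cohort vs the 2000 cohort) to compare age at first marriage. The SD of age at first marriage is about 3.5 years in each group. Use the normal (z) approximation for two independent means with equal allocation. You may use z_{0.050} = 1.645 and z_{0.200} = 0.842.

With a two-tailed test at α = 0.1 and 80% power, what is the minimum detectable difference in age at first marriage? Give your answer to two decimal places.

Minimum detectable difference ≈ 0.85 years

δ = (z_{α/2} + z_β) · √((σ₁²+σ₂²)/n)
  = (1.645 + 0.842) · √(24.5/209)
  = 2.487 · √0.11722
  = 2.487 · 0.3424
  = 0.8515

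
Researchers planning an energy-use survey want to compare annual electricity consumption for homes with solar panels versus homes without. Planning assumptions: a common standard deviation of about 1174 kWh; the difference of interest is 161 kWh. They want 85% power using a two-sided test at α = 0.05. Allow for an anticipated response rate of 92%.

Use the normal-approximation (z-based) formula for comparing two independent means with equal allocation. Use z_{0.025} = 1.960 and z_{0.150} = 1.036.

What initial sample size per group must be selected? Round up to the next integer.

n = 1038 per group

n = (z_{α/2} + z_β)² · (σ₁² + σ₂²) / δ²
  = (1.960 + 1.036)² · (2·1174² = 2756552) / 161²
  = 8.9760 · 2756552 / 25921
  = 954.55
Adjust for 92% response: 954.55 / 0.92 = 1037.55.
Round up → n = 1038 per group.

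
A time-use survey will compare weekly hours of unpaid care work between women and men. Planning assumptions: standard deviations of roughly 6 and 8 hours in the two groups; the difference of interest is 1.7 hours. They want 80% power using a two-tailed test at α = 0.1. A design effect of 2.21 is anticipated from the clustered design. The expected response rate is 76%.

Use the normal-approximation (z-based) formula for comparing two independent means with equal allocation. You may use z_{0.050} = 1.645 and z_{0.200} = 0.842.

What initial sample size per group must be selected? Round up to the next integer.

n = 623 per group

n = (z_{α/2} + z_β)² · (σ₁² + σ₂²) / δ²
  = (1.645 + 0.842)² · (6² + 8² = 100) / 1.7²
  = 6.1852 · 100 / 2.89
  = 214.02
Design effect: 2.21 × 214.02 = 472.98.
Adjust for 76% response: 472.98 / 0.76 = 622.35.
Round up → n = 623 per group.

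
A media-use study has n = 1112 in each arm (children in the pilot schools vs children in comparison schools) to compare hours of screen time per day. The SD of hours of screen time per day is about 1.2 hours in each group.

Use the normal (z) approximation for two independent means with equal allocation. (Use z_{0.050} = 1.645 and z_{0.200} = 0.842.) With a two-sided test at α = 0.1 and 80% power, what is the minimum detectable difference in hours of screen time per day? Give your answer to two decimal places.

δ = (z_{α/2} + z_β) · √((σ₁²+σ₂²)/n)
  = (1.645 + 0.842) · √(2.88/1112)
  = 2.487 · √0.00259
  = 2.487 · 0.0509
  = 0.1266

Minimum detectable difference ≈ 0.13 hours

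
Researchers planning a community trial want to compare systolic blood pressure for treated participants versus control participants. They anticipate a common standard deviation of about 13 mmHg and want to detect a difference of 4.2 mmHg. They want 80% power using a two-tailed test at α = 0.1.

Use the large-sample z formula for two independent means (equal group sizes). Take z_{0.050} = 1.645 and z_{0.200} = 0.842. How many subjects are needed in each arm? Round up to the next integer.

n = 119 per group

n = (z_{α/2} + z_β)² · (σ₁² + σ₂²) / δ²
  = (1.645 + 0.842)² · (2·13² = 338) / 4.2²
  = 6.1852 · 338 / 17.64
  = 118.51
Round up → n = 119 per group.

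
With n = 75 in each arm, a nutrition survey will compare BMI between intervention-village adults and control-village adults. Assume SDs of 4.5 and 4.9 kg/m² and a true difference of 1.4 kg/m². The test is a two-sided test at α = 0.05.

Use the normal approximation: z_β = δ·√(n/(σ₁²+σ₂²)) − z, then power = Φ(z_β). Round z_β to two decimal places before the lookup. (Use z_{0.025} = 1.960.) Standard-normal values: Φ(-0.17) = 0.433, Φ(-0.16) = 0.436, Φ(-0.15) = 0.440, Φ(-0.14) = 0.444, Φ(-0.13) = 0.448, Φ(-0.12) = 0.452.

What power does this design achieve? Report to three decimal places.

z_β = δ·√(n/(σ₁²+σ₂²)) − z_{α/2}
    = 1.4 · √(75/44.26) − 1.960
    = 1.4 · 1.30174 − 1.960
    = 1.8224 − 1.960 = -0.1376 → -0.14
Power = Φ(-0.14) = 0.444.

Power ≈ 0.444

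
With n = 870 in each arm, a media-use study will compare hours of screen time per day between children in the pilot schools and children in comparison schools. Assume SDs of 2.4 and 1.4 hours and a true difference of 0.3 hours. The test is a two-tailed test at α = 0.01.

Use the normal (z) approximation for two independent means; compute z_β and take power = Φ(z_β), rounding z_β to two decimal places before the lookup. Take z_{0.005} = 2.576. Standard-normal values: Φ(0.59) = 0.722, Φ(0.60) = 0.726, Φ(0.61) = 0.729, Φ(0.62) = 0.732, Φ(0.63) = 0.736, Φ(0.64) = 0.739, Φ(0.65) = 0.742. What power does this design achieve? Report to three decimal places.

z_β = δ·√(n/(σ₁²+σ₂²)) − z_{α/2}
    = 0.3 · √(870/7.72) − 2.576
    = 0.3 · 10.61576 − 2.576
    = 3.1847 − 2.576 = 0.6087 → 0.61
Power = Φ(0.61) = 0.729.

Power ≈ 0.729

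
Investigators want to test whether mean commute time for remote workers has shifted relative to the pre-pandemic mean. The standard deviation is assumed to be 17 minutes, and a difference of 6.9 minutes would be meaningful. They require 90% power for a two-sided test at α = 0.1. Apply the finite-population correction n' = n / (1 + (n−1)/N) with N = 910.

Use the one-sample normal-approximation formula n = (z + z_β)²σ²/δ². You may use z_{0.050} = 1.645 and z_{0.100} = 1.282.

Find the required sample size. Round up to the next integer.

n = 50

n = (z_{α/2} + z_β)² · σ² / δ²
  = (1.645 + 1.282)² · 17² / 6.9²
  = 8.5673 · 289 / 47.61
  = 52.01
Finite-population correction (N = 910): 52.01 / (1 + (52.01 − 1)/910) = 49.24.
Round up → n = 50.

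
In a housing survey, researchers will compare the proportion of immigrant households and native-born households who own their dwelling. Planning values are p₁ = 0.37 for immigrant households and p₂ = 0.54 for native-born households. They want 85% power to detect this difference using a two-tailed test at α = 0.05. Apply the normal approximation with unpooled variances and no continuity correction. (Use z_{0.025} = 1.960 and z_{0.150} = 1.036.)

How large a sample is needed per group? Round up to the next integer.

n = 150 per group

n = (z_{α/2} + z_β)² · [p₁(1−p₁) + p₂(1−p₂)] / (p₁ − p₂)²
  = (1.960 + 1.036)² · (0.37·0.63 + 0.54·0.46) / (-0.17)²
  = (2.996)² · (0.2331 + 0.2484) / 0.0289
  = 8.9760 · 0.4815 / 0.0289
  = 149.55
Round up → n = 150 per group.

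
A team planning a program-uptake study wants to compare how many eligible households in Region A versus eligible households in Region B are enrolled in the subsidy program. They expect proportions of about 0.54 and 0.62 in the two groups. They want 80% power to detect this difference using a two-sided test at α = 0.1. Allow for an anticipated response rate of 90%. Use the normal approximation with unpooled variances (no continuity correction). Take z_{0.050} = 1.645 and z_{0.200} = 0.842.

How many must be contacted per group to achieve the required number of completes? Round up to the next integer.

n = (z_{α/2} + z_β)² · [p₁(1−p₁) + p₂(1−p₂)] / (p₁ − p₂)²
  = (1.645 + 0.842)² · (0.54·0.46 + 0.62·0.38) / (-0.08)²
  = (2.487)² · (0.2484 + 0.2356) / 0.0064
  = 6.1852 · 0.4840 / 0.0064
  = 467.75
Adjust for 90% response: 467.75 / 0.90 = 519.73.
Round up → n = 520 per group.

n = 520 per group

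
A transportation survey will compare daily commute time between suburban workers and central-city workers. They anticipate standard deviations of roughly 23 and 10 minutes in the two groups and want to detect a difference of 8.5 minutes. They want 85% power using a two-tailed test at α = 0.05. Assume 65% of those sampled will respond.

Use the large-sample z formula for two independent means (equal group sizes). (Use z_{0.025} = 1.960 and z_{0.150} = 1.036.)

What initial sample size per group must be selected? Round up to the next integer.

n = 121 per group

n = (z_{α/2} + z_β)² · (σ₁² + σ₂²) / δ²
  = (1.960 + 1.036)² · (23² + 10² = 629) / 8.5²
  = 8.9760 · 629 / 72.25
  = 78.14
Adjust for 65% response: 78.14 / 0.65 = 120.22.
Round up → n = 121 per group.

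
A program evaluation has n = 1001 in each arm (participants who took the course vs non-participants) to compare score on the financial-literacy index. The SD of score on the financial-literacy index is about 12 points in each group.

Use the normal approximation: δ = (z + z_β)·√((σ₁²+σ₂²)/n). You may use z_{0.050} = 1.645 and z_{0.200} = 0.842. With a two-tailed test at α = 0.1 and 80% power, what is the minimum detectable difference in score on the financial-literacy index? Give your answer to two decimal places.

δ = (z_{α/2} + z_β) · √((σ₁²+σ₂²)/n)
  = (1.645 + 0.842) · √(288/1001)
  = 2.487 · √0.28771
  = 2.487 · 0.5364
  = 1.3340

Minimum detectable difference ≈ 1.33 points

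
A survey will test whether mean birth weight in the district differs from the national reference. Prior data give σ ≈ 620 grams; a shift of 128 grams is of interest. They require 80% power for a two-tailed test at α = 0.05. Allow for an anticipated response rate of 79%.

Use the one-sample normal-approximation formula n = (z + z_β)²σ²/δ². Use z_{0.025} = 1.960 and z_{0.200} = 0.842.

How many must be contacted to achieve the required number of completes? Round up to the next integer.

n = 234

n = (z_{α/2} + z_β)² · σ² / δ²
  = (1.960 + 0.842)² · 620² / 128²
  = 7.8512 · 384400 / 16384
  = 184.20
Adjust for 79% response: 184.20 / 0.79 = 233.17.
Round up → n = 234.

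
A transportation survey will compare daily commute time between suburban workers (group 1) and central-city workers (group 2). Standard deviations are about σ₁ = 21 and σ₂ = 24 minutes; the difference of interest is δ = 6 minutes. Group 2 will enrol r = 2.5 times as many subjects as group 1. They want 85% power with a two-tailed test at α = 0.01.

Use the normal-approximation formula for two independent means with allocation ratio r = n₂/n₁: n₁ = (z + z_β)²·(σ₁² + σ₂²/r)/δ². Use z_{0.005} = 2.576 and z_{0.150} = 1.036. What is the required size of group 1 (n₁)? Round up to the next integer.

n₁ = (z_{α/2} + z_β)² · (σ₁² + σ₂²/r) / δ²
   = (2.576 + 1.036)² · (21² + 24²/2.5) / 6²
   = 13.0465 · (441 + 230.4) / 36
   = 13.0465 · 671.4 / 36
   = 243.32
Round up → n₁ = 244; n₂ = r·n₁ = 2.5 × 244 = 610.

n₁ = 244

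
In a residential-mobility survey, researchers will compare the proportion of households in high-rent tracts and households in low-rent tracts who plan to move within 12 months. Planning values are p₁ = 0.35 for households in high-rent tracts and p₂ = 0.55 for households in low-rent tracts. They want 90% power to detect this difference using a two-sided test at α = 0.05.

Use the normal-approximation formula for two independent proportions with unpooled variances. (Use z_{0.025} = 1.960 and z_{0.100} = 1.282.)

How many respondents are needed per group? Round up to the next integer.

n = (z_{α/2} + z_β)² · [p₁(1−p₁) + p₂(1−p₂)] / (p₁ − p₂)²
  = (1.960 + 1.282)² · (0.35·0.65 + 0.55·0.45) / (-0.20)²
  = (3.242)² · (0.2275 + 0.2475) / 0.0400
  = 10.5106 · 0.4750 / 0.0400
  = 124.81
Round up → n = 125 per group.

n = 125 per group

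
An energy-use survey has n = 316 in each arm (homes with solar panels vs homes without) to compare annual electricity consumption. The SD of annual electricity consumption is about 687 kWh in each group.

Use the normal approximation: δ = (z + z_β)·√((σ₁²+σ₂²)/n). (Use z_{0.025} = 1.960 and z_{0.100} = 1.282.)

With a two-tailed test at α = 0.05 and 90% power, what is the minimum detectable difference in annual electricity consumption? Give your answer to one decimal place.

Minimum detectable difference ≈ 177.2 kWh

δ = (z_{α/2} + z_β) · √((σ₁²+σ₂²)/n)
  = (1.960 + 1.282) · √(943938/316)
  = 3.242 · √2987.1
  = 3.242 · 54.6548
  = 177.1908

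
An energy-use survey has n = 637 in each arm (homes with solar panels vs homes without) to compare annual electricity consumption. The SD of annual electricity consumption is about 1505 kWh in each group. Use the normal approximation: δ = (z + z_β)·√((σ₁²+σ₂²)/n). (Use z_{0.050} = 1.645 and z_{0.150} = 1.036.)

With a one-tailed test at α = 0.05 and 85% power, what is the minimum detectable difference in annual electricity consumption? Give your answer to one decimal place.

δ = (z_α + z_β) · √((σ₁²+σ₂²)/n)
  = (1.645 + 1.036) · √(4530050/637)
  = 2.681 · √7111.5
  = 2.681 · 84.3299
  = 226.0886

Minimum detectable difference ≈ 226.1 kWh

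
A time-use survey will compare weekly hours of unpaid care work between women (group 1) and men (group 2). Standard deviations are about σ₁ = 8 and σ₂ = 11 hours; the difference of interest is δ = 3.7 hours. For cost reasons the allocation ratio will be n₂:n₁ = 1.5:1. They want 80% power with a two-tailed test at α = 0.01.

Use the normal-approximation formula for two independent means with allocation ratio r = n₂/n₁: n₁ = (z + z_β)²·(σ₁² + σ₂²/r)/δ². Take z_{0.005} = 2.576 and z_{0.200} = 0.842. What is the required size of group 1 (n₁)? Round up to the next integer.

n₁ = (z_{α/2} + z_β)² · (σ₁² + σ₂²/r) / δ²
   = (2.576 + 0.842)² · (8² + 11²/1.5) / 3.7²
   = 11.6827 · (64 + 80.6667) / 13.69
   = 11.6827 · 144.6667 / 13.69
   = 123.46
Round up → n₁ = 124; n₂ = r·n₁ = 1.5 × 124 = 186.

n₁ = 124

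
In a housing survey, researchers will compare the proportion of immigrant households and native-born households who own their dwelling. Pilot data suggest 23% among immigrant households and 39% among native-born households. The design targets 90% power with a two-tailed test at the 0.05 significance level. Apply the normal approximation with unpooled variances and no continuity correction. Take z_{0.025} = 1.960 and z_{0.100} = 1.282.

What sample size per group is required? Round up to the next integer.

n = (z_{α/2} + z_β)² · [p₁(1−p₁) + p₂(1−p₂)] / (p₁ − p₂)²
  = (1.960 + 1.282)² · (0.23·0.77 + 0.39·0.61) / (-0.16)²
  = (3.242)² · (0.1771 + 0.2379) / 0.0256
  = 10.5106 · 0.4150 / 0.0256
  = 170.39
Round up → n = 171 per group.

n = 171 per group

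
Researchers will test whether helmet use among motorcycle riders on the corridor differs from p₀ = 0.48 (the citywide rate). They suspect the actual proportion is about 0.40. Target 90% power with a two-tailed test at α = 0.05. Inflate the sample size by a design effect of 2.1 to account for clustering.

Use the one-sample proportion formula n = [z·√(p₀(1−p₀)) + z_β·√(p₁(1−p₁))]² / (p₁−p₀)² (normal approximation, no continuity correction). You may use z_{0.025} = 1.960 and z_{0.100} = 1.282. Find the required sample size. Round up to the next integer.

n = 848

n = [z_{α/2}·√(p₀q₀) + z_β·√(p₁q₁)]² / (p₁ − p₀)²
  = [1.960·√(0.48·0.52) + 1.282·√(0.40·0.60)]² / (-0.08)²
  = [1.960·0.4996 + 1.282·0.4899]² / 0.0064
  = [1.6073]² / 0.0064
  = 403.64
Design effect: 2.1 × 403.64 = 847.65.
Round up → n = 848.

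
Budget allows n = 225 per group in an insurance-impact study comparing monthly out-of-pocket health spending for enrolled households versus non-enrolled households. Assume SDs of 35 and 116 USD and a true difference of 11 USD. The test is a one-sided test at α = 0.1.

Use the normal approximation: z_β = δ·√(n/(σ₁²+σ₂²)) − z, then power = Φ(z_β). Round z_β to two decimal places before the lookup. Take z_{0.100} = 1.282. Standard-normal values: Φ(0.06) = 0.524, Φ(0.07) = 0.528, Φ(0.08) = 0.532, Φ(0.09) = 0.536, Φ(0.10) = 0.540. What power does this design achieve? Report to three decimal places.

z_β = δ·√(n/(σ₁²+σ₂²)) − z_α
    = 11 · √(225/14681) − 1.282
    = 11 · 0.12380 − 1.282
    = 1.3618 − 1.282 = 0.0798 → 0.08
Power = Φ(0.08) = 0.532.

Power ≈ 0.532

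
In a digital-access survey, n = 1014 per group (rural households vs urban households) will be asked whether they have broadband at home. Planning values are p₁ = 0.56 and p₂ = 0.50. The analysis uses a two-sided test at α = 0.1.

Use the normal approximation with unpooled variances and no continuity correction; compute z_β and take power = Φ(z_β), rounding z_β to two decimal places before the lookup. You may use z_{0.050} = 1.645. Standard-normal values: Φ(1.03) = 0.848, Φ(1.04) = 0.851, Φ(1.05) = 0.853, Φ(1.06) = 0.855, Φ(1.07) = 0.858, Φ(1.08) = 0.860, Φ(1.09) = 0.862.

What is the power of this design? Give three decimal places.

Power ≈ 0.858

z_β = |p₁−p₂|·√(n/[p₁q₁+p₂q₂]) − z_{α/2}
    = 0.06 · √(1014/0.4964) − 1.645
    = 0.06 · 45.1963 − 1.645
    = 2.7118 − 1.645 = 1.0668 → 1.07
Power = Φ(1.07) = 0.858.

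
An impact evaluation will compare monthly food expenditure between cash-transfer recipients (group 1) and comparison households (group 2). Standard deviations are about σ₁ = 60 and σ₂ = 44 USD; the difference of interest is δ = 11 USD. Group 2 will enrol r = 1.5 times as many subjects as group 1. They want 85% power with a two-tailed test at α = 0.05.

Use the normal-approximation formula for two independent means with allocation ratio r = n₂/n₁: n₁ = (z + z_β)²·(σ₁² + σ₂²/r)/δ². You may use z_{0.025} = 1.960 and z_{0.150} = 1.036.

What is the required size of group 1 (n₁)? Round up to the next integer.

n₁ = 363

n₁ = (z_{α/2} + z_β)² · (σ₁² + σ₂²/r) / δ²
   = (1.960 + 1.036)² · (60² + 44²/1.5) / 11²
   = 8.9760 · (3600 + 1290.7) / 121
   = 8.9760 · 4890.7 / 121
   = 362.80
Round up → n₁ = 363; n₂ = r·n₁ = 1.5 × 363 = 545.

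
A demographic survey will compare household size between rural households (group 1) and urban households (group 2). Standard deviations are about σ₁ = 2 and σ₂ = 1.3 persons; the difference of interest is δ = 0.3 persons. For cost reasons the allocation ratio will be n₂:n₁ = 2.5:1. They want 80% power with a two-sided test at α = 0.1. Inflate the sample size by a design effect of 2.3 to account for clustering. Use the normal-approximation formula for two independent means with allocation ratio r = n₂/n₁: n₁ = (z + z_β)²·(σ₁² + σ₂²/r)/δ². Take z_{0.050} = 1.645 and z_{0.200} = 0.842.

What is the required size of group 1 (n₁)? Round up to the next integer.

n₁ = (z_{α/2} + z_β)² · (σ₁² + σ₂²/r) / δ²
   = (1.645 + 0.842)² · (2² + 1.3²/2.5) / 0.3²
   = 6.1852 · (4 + 0.676) / 0.09
   = 6.1852 · 4.676 / 0.09
   = 321.35
Design effect: 2.3 × 321.35 = 739.11.
Round up → n₁ = 740; n₂ = r·n₁ = 2.5 × 740 = 1850.

n₁ = 740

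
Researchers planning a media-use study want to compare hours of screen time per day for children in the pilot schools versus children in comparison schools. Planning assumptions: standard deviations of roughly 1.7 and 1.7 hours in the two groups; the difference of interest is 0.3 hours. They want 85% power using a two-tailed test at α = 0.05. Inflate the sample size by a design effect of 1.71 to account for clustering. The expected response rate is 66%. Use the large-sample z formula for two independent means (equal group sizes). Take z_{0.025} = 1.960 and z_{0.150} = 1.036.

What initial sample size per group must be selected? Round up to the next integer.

n = 1494 per group

n = (z_{α/2} + z_β)² · (σ₁² + σ₂²) / δ²
  = (1.960 + 1.036)² · (1.7² + 1.7² = 5.78) / 0.3²
  = 8.9760 · 5.78 / 0.09
  = 576.46
Design effect: 1.71 × 576.46 = 985.75.
Adjust for 66% response: 985.75 / 0.66 = 1493.55.
Round up → n = 1494 per group.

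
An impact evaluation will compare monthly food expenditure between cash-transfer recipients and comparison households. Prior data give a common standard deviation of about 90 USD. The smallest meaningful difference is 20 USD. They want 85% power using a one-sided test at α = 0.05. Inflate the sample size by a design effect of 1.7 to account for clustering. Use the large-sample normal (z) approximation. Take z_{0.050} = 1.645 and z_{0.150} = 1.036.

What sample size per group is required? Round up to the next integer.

n = 495 per group

n = (z_α + z_β)² · (σ₁² + σ₂²) / δ²
  = (1.645 + 1.036)² · (2·90² = 16200) / 20²
  = 7.1878 · 16200 / 400
  = 291.10
Design effect: 1.7 × 291.10 = 494.88.
Round up → n = 495 per group.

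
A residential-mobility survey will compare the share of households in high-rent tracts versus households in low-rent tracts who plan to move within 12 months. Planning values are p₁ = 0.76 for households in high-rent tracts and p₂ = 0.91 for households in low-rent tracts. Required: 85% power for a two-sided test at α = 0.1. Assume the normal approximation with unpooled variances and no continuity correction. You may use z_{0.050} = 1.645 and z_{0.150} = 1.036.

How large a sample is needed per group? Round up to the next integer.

n = (z_{α/2} + z_β)² · [p₁(1−p₁) + p₂(1−p₂)] / (p₁ − p₂)²
  = (1.645 + 1.036)² · (0.76·0.24 + 0.91·0.09) / (-0.15)²
  = (2.681)² · (0.1824 + 0.0819) / 0.0225
  = 7.1878 · 0.2643 / 0.0225
  = 84.43
Round up → n = 85 per group.

n = 85 per group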